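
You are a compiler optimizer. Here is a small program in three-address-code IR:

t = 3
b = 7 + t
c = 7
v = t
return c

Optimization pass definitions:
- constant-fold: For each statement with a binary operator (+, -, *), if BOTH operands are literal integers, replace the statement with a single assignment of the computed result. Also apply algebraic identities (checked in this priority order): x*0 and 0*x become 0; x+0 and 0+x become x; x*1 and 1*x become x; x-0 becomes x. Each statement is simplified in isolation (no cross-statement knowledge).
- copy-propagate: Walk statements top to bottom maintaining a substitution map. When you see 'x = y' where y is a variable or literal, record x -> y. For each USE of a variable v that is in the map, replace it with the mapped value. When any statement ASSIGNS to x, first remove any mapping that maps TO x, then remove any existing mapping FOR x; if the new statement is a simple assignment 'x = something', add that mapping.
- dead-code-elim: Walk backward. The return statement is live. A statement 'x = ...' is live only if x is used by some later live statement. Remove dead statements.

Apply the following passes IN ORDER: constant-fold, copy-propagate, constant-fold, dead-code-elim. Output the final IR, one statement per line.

Initial IR:
  t = 3
  b = 7 + t
  c = 7
  v = t
  return c
After constant-fold (5 stmts):
  t = 3
  b = 7 + t
  c = 7
  v = t
  return c
After copy-propagate (5 stmts):
  t = 3
  b = 7 + 3
  c = 7
  v = 3
  return 7
After constant-fold (5 stmts):
  t = 3
  b = 10
  c = 7
  v = 3
  return 7
After dead-code-elim (1 stmts):
  return 7

Answer: return 7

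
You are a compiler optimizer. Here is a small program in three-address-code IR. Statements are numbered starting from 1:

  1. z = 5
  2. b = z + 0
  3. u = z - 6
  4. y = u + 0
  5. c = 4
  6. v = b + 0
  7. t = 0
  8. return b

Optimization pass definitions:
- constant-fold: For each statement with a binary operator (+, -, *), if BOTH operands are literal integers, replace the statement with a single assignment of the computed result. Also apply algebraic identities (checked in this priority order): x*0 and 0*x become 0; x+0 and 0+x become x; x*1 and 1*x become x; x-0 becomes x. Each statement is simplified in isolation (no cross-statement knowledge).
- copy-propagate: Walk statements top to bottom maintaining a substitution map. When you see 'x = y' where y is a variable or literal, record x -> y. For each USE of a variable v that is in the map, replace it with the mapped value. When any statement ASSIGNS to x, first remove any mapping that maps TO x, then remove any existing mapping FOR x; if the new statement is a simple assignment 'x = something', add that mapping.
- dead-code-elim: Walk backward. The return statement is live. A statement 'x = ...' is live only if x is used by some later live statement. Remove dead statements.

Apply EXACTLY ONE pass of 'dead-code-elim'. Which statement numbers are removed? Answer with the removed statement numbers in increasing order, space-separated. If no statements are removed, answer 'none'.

Backward liveness scan:
Stmt 1 'z = 5': KEEP (z is live); live-in = []
Stmt 2 'b = z + 0': KEEP (b is live); live-in = ['z']
Stmt 3 'u = z - 6': DEAD (u not in live set ['b'])
Stmt 4 'y = u + 0': DEAD (y not in live set ['b'])
Stmt 5 'c = 4': DEAD (c not in live set ['b'])
Stmt 6 'v = b + 0': DEAD (v not in live set ['b'])
Stmt 7 't = 0': DEAD (t not in live set ['b'])
Stmt 8 'return b': KEEP (return); live-in = ['b']
Removed statement numbers: [3, 4, 5, 6, 7]
Surviving IR:
  z = 5
  b = z + 0
  return b

Answer: 3 4 5 6 7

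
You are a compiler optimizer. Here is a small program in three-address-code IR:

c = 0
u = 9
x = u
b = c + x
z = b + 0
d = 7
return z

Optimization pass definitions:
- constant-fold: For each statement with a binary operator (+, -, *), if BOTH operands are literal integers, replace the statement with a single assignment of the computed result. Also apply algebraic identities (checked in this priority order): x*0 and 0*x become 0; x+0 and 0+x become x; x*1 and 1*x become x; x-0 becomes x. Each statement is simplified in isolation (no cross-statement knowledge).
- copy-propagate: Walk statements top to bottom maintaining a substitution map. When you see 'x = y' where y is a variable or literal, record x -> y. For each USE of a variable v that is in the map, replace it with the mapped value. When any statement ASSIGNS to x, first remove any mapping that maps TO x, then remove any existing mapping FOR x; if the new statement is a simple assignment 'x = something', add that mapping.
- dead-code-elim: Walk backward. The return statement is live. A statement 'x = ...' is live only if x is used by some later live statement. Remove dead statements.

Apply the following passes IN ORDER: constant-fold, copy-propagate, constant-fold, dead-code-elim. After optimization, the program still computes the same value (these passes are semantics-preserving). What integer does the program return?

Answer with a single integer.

Answer: 9

Derivation:
Initial IR:
  c = 0
  u = 9
  x = u
  b = c + x
  z = b + 0
  d = 7
  return z
After constant-fold (7 stmts):
  c = 0
  u = 9
  x = u
  b = c + x
  z = b
  d = 7
  return z
After copy-propagate (7 stmts):
  c = 0
  u = 9
  x = 9
  b = 0 + 9
  z = b
  d = 7
  return b
After constant-fold (7 stmts):
  c = 0
  u = 9
  x = 9
  b = 9
  z = b
  d = 7
  return b
After dead-code-elim (2 stmts):
  b = 9
  return b
Evaluate:
  c = 0  =>  c = 0
  u = 9  =>  u = 9
  x = u  =>  x = 9
  b = c + x  =>  b = 9
  z = b + 0  =>  z = 9
  d = 7  =>  d = 7
  return z = 9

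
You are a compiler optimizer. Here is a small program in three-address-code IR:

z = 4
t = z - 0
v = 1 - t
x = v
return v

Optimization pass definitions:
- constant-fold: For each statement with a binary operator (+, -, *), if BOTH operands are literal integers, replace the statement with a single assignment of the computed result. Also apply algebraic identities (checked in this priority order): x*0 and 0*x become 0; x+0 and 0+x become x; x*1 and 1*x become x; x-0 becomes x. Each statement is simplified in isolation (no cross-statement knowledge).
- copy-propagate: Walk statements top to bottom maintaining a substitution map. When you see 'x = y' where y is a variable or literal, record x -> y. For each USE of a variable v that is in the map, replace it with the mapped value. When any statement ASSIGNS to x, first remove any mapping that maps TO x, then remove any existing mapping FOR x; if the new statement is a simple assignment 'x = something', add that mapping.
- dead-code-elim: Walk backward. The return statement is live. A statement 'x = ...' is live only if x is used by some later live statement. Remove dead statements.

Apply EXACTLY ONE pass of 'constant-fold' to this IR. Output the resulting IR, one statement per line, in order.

Applying constant-fold statement-by-statement:
  [1] z = 4  (unchanged)
  [2] t = z - 0  -> t = z
  [3] v = 1 - t  (unchanged)
  [4] x = v  (unchanged)
  [5] return v  (unchanged)
Result (5 stmts):
  z = 4
  t = z
  v = 1 - t
  x = v
  return v

Answer: z = 4
t = z
v = 1 - t
x = v
return v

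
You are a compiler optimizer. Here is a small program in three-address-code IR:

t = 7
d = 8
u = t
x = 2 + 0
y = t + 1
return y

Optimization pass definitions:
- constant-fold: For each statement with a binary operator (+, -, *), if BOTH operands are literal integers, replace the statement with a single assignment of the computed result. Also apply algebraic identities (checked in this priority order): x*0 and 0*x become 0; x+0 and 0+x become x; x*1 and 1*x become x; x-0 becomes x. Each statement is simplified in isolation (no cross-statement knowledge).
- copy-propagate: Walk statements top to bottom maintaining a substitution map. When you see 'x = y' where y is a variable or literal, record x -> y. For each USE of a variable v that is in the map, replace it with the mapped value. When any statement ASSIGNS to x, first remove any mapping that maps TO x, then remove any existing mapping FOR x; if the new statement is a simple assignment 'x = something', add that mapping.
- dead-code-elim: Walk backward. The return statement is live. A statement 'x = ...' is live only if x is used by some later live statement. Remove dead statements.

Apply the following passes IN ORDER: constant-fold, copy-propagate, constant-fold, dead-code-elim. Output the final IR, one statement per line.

Initial IR:
  t = 7
  d = 8
  u = t
  x = 2 + 0
  y = t + 1
  return y
After constant-fold (6 stmts):
  t = 7
  d = 8
  u = t
  x = 2
  y = t + 1
  return y
After copy-propagate (6 stmts):
  t = 7
  d = 8
  u = 7
  x = 2
  y = 7 + 1
  return y
After constant-fold (6 stmts):
  t = 7
  d = 8
  u = 7
  x = 2
  y = 8
  return y
After dead-code-elim (2 stmts):
  y = 8
  return y

Answer: y = 8
return y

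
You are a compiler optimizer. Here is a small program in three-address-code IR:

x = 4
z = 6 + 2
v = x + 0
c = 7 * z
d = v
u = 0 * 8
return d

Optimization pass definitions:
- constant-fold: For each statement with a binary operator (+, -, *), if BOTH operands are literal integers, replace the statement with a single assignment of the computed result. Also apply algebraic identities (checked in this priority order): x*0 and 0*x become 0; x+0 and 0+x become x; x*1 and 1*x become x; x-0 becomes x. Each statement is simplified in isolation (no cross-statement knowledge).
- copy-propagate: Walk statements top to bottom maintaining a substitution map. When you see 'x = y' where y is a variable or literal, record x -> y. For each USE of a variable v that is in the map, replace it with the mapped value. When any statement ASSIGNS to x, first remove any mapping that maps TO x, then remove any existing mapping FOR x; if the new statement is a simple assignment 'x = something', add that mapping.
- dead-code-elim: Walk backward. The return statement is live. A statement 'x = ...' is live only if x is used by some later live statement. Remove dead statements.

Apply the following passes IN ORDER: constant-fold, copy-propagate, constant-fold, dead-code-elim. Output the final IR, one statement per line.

Answer: return 4

Derivation:
Initial IR:
  x = 4
  z = 6 + 2
  v = x + 0
  c = 7 * z
  d = v
  u = 0 * 8
  return d
After constant-fold (7 stmts):
  x = 4
  z = 8
  v = x
  c = 7 * z
  d = v
  u = 0
  return d
After copy-propagate (7 stmts):
  x = 4
  z = 8
  v = 4
  c = 7 * 8
  d = 4
  u = 0
  return 4
After constant-fold (7 stmts):
  x = 4
  z = 8
  v = 4
  c = 56
  d = 4
  u = 0
  return 4
After dead-code-elim (1 stmts):
  return 4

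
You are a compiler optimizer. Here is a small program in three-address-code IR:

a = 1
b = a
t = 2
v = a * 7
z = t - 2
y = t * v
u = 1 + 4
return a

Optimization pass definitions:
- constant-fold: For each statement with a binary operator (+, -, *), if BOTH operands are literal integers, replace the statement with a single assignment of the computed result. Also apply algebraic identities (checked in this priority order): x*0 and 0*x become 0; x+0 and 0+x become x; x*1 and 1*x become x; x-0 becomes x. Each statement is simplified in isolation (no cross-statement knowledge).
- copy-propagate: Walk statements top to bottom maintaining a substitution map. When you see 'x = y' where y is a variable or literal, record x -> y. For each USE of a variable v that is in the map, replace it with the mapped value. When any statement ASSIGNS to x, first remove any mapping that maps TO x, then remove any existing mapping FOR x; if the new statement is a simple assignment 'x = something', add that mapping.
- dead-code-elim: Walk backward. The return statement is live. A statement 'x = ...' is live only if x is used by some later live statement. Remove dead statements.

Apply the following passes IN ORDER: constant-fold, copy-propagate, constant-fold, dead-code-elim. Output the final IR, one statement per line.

Answer: return 1

Derivation:
Initial IR:
  a = 1
  b = a
  t = 2
  v = a * 7
  z = t - 2
  y = t * v
  u = 1 + 4
  return a
After constant-fold (8 stmts):
  a = 1
  b = a
  t = 2
  v = a * 7
  z = t - 2
  y = t * v
  u = 5
  return a
After copy-propagate (8 stmts):
  a = 1
  b = 1
  t = 2
  v = 1 * 7
  z = 2 - 2
  y = 2 * v
  u = 5
  return 1
After constant-fold (8 stmts):
  a = 1
  b = 1
  t = 2
  v = 7
  z = 0
  y = 2 * v
  u = 5
  return 1
After dead-code-elim (1 stmts):
  return 1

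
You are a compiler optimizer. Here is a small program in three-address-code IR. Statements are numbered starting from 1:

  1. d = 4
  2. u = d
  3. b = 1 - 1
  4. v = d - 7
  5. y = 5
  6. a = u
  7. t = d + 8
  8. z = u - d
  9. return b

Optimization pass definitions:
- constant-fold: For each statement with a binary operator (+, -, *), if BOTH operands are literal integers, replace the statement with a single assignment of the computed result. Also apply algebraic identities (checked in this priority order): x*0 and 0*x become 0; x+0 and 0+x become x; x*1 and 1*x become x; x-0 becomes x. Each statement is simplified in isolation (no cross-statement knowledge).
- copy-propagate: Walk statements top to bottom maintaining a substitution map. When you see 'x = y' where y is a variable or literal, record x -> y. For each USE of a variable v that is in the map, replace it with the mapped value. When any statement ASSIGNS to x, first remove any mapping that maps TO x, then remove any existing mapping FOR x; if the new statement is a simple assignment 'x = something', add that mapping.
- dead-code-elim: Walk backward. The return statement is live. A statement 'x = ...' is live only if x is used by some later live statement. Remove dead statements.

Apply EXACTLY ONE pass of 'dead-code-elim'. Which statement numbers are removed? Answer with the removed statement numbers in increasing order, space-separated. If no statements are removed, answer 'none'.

Answer: 1 2 4 5 6 7 8

Derivation:
Backward liveness scan:
Stmt 1 'd = 4': DEAD (d not in live set [])
Stmt 2 'u = d': DEAD (u not in live set [])
Stmt 3 'b = 1 - 1': KEEP (b is live); live-in = []
Stmt 4 'v = d - 7': DEAD (v not in live set ['b'])
Stmt 5 'y = 5': DEAD (y not in live set ['b'])
Stmt 6 'a = u': DEAD (a not in live set ['b'])
Stmt 7 't = d + 8': DEAD (t not in live set ['b'])
Stmt 8 'z = u - d': DEAD (z not in live set ['b'])
Stmt 9 'return b': KEEP (return); live-in = ['b']
Removed statement numbers: [1, 2, 4, 5, 6, 7, 8]
Surviving IR:
  b = 1 - 1
  return b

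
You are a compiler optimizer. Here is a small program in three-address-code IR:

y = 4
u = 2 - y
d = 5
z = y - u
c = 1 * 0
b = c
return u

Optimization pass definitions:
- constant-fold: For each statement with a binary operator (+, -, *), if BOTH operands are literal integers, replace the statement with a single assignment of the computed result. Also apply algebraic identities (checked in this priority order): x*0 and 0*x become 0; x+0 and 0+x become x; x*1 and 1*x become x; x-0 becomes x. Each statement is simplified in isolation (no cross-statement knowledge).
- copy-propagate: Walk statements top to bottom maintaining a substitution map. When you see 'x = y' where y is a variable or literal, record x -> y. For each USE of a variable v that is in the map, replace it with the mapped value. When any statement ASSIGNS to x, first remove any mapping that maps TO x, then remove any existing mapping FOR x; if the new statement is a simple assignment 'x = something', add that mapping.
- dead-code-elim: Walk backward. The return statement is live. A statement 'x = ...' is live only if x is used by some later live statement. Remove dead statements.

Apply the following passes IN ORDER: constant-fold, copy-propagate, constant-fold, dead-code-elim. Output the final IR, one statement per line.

Answer: u = -2
return u

Derivation:
Initial IR:
  y = 4
  u = 2 - y
  d = 5
  z = y - u
  c = 1 * 0
  b = c
  return u
After constant-fold (7 stmts):
  y = 4
  u = 2 - y
  d = 5
  z = y - u
  c = 0
  b = c
  return u
After copy-propagate (7 stmts):
  y = 4
  u = 2 - 4
  d = 5
  z = 4 - u
  c = 0
  b = 0
  return u
After constant-fold (7 stmts):
  y = 4
  u = -2
  d = 5
  z = 4 - u
  c = 0
  b = 0
  return u
After dead-code-elim (2 stmts):
  u = -2
  return u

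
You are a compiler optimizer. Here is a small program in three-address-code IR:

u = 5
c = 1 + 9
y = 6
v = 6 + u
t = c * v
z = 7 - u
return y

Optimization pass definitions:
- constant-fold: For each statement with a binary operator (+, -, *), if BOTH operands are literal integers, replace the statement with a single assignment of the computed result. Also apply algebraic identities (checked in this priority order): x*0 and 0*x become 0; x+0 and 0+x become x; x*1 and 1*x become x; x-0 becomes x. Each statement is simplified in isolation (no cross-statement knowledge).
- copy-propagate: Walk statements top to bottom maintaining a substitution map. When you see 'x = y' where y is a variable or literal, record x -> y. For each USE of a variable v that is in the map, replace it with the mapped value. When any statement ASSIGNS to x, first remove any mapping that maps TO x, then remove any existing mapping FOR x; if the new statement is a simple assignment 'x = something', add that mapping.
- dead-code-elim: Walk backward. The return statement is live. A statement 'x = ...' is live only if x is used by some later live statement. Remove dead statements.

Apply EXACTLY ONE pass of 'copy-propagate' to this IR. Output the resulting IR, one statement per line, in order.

Answer: u = 5
c = 1 + 9
y = 6
v = 6 + 5
t = c * v
z = 7 - 5
return 6

Derivation:
Applying copy-propagate statement-by-statement:
  [1] u = 5  (unchanged)
  [2] c = 1 + 9  (unchanged)
  [3] y = 6  (unchanged)
  [4] v = 6 + u  -> v = 6 + 5
  [5] t = c * v  (unchanged)
  [6] z = 7 - u  -> z = 7 - 5
  [7] return y  -> return 6
Result (7 stmts):
  u = 5
  c = 1 + 9
  y = 6
  v = 6 + 5
  t = c * v
  z = 7 - 5
  return 6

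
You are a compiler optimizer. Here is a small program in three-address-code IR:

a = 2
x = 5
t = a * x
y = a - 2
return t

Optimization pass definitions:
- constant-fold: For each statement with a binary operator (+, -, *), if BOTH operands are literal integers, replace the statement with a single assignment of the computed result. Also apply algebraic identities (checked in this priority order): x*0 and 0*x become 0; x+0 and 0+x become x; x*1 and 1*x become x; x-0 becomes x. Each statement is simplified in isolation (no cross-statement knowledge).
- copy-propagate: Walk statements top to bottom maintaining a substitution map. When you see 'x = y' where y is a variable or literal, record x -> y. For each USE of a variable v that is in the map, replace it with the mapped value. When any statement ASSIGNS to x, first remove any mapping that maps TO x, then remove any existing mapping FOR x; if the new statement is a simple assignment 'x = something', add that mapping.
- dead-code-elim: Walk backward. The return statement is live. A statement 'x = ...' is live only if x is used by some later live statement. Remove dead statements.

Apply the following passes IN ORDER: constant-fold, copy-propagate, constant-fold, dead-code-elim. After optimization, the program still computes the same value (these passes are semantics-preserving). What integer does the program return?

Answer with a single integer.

Initial IR:
  a = 2
  x = 5
  t = a * x
  y = a - 2
  return t
After constant-fold (5 stmts):
  a = 2
  x = 5
  t = a * x
  y = a - 2
  return t
After copy-propagate (5 stmts):
  a = 2
  x = 5
  t = 2 * 5
  y = 2 - 2
  return t
After constant-fold (5 stmts):
  a = 2
  x = 5
  t = 10
  y = 0
  return t
After dead-code-elim (2 stmts):
  t = 10
  return t
Evaluate:
  a = 2  =>  a = 2
  x = 5  =>  x = 5
  t = a * x  =>  t = 10
  y = a - 2  =>  y = 0
  return t = 10

Answer: 10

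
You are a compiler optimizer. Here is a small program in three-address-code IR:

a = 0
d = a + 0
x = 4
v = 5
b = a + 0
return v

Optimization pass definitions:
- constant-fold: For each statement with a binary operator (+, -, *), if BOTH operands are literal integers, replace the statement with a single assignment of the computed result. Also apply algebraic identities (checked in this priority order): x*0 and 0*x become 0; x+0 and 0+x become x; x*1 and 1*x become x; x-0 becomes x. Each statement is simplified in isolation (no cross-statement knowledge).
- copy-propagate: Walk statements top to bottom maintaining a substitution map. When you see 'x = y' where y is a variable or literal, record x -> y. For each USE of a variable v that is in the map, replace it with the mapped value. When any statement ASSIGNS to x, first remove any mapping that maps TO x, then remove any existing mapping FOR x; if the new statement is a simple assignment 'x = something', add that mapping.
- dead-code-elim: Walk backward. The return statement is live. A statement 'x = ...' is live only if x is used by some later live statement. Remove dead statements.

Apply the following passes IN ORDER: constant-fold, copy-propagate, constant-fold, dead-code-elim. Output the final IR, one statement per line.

Initial IR:
  a = 0
  d = a + 0
  x = 4
  v = 5
  b = a + 0
  return v
After constant-fold (6 stmts):
  a = 0
  d = a
  x = 4
  v = 5
  b = a
  return v
After copy-propagate (6 stmts):
  a = 0
  d = 0
  x = 4
  v = 5
  b = 0
  return 5
After constant-fold (6 stmts):
  a = 0
  d = 0
  x = 4
  v = 5
  b = 0
  return 5
After dead-code-elim (1 stmts):
  return 5

Answer: return 5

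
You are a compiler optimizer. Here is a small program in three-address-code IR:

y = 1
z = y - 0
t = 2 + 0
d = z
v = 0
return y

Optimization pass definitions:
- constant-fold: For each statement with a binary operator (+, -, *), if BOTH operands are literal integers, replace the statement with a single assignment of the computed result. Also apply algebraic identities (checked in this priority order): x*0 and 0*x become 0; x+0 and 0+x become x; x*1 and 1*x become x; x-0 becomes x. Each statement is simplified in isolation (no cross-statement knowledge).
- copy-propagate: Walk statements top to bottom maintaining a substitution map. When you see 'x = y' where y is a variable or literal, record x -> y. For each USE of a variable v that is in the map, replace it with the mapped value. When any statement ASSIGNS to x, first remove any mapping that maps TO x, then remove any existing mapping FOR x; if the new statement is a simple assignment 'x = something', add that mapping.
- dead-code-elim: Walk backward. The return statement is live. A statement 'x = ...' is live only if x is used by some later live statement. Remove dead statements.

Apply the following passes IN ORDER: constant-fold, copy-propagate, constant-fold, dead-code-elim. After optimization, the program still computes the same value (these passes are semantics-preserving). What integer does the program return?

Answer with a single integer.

Answer: 1

Derivation:
Initial IR:
  y = 1
  z = y - 0
  t = 2 + 0
  d = z
  v = 0
  return y
After constant-fold (6 stmts):
  y = 1
  z = y
  t = 2
  d = z
  v = 0
  return y
After copy-propagate (6 stmts):
  y = 1
  z = 1
  t = 2
  d = 1
  v = 0
  return 1
After constant-fold (6 stmts):
  y = 1
  z = 1
  t = 2
  d = 1
  v = 0
  return 1
After dead-code-elim (1 stmts):
  return 1
Evaluate:
  y = 1  =>  y = 1
  z = y - 0  =>  z = 1
  t = 2 + 0  =>  t = 2
  d = z  =>  d = 1
  v = 0  =>  v = 0
  return y = 1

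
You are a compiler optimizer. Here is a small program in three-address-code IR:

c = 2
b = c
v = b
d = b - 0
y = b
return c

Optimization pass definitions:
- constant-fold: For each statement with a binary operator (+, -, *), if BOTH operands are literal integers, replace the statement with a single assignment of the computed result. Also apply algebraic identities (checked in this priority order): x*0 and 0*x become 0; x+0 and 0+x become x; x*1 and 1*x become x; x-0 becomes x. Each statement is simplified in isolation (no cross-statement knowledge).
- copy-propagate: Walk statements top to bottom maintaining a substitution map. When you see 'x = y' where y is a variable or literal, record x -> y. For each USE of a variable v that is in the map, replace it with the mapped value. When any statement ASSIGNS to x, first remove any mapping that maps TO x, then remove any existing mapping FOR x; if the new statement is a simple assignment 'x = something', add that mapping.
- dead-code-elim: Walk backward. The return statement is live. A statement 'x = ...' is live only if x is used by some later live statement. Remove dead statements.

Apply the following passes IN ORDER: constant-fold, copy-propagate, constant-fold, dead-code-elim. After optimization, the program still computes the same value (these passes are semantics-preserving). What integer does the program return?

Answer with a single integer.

Answer: 2

Derivation:
Initial IR:
  c = 2
  b = c
  v = b
  d = b - 0
  y = b
  return c
After constant-fold (6 stmts):
  c = 2
  b = c
  v = b
  d = b
  y = b
  return c
After copy-propagate (6 stmts):
  c = 2
  b = 2
  v = 2
  d = 2
  y = 2
  return 2
After constant-fold (6 stmts):
  c = 2
  b = 2
  v = 2
  d = 2
  y = 2
  return 2
After dead-code-elim (1 stmts):
  return 2
Evaluate:
  c = 2  =>  c = 2
  b = c  =>  b = 2
  v = b  =>  v = 2
  d = b - 0  =>  d = 2
  y = b  =>  y = 2
  return c = 2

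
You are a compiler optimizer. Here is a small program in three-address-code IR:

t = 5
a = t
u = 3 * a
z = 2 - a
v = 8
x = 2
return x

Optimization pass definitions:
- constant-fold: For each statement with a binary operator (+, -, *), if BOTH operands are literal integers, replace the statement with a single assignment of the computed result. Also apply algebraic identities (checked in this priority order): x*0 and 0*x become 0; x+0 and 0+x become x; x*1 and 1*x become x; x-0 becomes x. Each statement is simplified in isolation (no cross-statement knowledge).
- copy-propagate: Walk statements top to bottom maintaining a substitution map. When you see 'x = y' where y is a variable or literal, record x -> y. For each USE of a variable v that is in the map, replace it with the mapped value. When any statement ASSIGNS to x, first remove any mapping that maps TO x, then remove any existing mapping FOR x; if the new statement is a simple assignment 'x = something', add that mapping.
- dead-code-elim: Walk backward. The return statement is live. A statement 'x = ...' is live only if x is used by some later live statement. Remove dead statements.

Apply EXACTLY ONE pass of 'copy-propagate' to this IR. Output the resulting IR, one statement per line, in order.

Answer: t = 5
a = 5
u = 3 * 5
z = 2 - 5
v = 8
x = 2
return 2

Derivation:
Applying copy-propagate statement-by-statement:
  [1] t = 5  (unchanged)
  [2] a = t  -> a = 5
  [3] u = 3 * a  -> u = 3 * 5
  [4] z = 2 - a  -> z = 2 - 5
  [5] v = 8  (unchanged)
  [6] x = 2  (unchanged)
  [7] return x  -> return 2
Result (7 stmts):
  t = 5
  a = 5
  u = 3 * 5
  z = 2 - 5
  v = 8
  x = 2
  return 2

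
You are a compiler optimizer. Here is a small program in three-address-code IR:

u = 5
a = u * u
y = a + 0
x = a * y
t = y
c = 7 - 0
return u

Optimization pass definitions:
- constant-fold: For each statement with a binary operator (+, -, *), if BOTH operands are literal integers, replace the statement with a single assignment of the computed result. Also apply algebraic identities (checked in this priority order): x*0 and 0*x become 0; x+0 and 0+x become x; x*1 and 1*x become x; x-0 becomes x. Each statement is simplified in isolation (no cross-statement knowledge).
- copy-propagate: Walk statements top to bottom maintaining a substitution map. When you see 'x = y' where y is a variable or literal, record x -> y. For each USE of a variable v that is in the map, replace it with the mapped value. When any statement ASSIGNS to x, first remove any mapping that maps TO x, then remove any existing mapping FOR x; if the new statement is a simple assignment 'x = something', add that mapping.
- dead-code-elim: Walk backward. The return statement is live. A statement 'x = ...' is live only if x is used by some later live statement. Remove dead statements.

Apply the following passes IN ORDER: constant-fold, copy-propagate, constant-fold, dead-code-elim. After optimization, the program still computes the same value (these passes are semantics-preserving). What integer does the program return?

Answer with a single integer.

Answer: 5

Derivation:
Initial IR:
  u = 5
  a = u * u
  y = a + 0
  x = a * y
  t = y
  c = 7 - 0
  return u
After constant-fold (7 stmts):
  u = 5
  a = u * u
  y = a
  x = a * y
  t = y
  c = 7
  return u
After copy-propagate (7 stmts):
  u = 5
  a = 5 * 5
  y = a
  x = a * a
  t = a
  c = 7
  return 5
After constant-fold (7 stmts):
  u = 5
  a = 25
  y = a
  x = a * a
  t = a
  c = 7
  return 5
After dead-code-elim (1 stmts):
  return 5
Evaluate:
  u = 5  =>  u = 5
  a = u * u  =>  a = 25
  y = a + 0  =>  y = 25
  x = a * y  =>  x = 625
  t = y  =>  t = 25
  c = 7 - 0  =>  c = 7
  return u = 5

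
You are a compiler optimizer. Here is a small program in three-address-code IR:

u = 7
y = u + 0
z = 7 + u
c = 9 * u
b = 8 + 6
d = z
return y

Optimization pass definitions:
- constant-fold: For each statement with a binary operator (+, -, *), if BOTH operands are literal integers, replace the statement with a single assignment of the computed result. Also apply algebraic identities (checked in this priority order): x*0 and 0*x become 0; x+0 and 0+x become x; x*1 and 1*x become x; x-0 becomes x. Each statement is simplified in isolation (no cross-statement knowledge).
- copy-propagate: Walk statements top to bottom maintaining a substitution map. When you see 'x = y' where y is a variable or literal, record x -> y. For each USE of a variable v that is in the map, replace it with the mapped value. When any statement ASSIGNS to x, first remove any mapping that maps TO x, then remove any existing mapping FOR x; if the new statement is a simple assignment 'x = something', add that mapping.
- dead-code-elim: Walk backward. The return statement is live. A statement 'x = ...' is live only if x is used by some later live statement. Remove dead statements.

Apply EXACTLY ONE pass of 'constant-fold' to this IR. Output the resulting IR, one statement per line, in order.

Answer: u = 7
y = u
z = 7 + u
c = 9 * u
b = 14
d = z
return y

Derivation:
Applying constant-fold statement-by-statement:
  [1] u = 7  (unchanged)
  [2] y = u + 0  -> y = u
  [3] z = 7 + u  (unchanged)
  [4] c = 9 * u  (unchanged)
  [5] b = 8 + 6  -> b = 14
  [6] d = z  (unchanged)
  [7] return y  (unchanged)
Result (7 stmts):
  u = 7
  y = u
  z = 7 + u
  c = 9 * u
  b = 14
  d = z
  return y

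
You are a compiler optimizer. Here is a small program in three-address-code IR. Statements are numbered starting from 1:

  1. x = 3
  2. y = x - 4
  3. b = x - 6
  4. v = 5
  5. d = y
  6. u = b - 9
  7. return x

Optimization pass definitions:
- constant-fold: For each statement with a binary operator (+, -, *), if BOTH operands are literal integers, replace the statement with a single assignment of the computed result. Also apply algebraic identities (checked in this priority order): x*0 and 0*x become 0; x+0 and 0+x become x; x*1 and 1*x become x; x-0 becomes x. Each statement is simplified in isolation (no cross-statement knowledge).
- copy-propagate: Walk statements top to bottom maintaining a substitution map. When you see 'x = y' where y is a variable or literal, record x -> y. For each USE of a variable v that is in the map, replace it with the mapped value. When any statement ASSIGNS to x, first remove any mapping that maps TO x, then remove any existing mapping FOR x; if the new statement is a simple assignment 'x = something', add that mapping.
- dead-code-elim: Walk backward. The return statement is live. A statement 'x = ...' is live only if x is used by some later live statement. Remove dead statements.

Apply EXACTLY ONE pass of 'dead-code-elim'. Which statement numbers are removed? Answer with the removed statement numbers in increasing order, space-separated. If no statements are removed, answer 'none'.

Backward liveness scan:
Stmt 1 'x = 3': KEEP (x is live); live-in = []
Stmt 2 'y = x - 4': DEAD (y not in live set ['x'])
Stmt 3 'b = x - 6': DEAD (b not in live set ['x'])
Stmt 4 'v = 5': DEAD (v not in live set ['x'])
Stmt 5 'd = y': DEAD (d not in live set ['x'])
Stmt 6 'u = b - 9': DEAD (u not in live set ['x'])
Stmt 7 'return x': KEEP (return); live-in = ['x']
Removed statement numbers: [2, 3, 4, 5, 6]
Surviving IR:
  x = 3
  return x

Answer: 2 3 4 5 6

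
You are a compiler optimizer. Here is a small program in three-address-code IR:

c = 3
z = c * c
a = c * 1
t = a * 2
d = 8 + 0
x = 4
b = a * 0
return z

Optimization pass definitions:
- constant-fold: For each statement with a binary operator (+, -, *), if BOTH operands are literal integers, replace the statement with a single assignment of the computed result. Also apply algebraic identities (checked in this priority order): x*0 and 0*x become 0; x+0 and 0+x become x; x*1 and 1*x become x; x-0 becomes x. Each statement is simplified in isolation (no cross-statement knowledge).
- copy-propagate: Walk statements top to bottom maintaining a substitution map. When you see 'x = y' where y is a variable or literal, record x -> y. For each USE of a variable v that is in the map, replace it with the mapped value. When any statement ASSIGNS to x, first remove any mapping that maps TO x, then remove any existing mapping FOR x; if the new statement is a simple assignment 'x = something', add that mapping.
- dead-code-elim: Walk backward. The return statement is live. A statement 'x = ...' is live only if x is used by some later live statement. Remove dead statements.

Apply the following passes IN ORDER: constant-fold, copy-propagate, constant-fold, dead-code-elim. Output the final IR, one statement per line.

Answer: z = 9
return z

Derivation:
Initial IR:
  c = 3
  z = c * c
  a = c * 1
  t = a * 2
  d = 8 + 0
  x = 4
  b = a * 0
  return z
After constant-fold (8 stmts):
  c = 3
  z = c * c
  a = c
  t = a * 2
  d = 8
  x = 4
  b = 0
  return z
After copy-propagate (8 stmts):
  c = 3
  z = 3 * 3
  a = 3
  t = 3 * 2
  d = 8
  x = 4
  b = 0
  return z
After constant-fold (8 stmts):
  c = 3
  z = 9
  a = 3
  t = 6
  d = 8
  x = 4
  b = 0
  return z
After dead-code-elim (2 stmts):
  z = 9
  return z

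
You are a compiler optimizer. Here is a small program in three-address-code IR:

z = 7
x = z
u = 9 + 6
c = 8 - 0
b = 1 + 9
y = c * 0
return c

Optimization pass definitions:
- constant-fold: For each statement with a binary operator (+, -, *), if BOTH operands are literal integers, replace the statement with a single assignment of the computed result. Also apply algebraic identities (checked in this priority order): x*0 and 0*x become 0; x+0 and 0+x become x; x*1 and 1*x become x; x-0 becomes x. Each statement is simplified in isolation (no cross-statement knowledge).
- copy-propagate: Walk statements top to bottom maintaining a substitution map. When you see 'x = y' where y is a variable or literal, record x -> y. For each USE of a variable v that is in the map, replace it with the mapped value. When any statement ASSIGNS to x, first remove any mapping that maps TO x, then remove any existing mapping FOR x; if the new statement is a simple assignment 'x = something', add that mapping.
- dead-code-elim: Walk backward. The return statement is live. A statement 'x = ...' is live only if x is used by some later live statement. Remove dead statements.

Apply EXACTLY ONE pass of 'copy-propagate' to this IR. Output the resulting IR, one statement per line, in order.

Answer: z = 7
x = 7
u = 9 + 6
c = 8 - 0
b = 1 + 9
y = c * 0
return c

Derivation:
Applying copy-propagate statement-by-statement:
  [1] z = 7  (unchanged)
  [2] x = z  -> x = 7
  [3] u = 9 + 6  (unchanged)
  [4] c = 8 - 0  (unchanged)
  [5] b = 1 + 9  (unchanged)
  [6] y = c * 0  (unchanged)
  [7] return c  (unchanged)
Result (7 stmts):
  z = 7
  x = 7
  u = 9 + 6
  c = 8 - 0
  b = 1 + 9
  y = c * 0
  return c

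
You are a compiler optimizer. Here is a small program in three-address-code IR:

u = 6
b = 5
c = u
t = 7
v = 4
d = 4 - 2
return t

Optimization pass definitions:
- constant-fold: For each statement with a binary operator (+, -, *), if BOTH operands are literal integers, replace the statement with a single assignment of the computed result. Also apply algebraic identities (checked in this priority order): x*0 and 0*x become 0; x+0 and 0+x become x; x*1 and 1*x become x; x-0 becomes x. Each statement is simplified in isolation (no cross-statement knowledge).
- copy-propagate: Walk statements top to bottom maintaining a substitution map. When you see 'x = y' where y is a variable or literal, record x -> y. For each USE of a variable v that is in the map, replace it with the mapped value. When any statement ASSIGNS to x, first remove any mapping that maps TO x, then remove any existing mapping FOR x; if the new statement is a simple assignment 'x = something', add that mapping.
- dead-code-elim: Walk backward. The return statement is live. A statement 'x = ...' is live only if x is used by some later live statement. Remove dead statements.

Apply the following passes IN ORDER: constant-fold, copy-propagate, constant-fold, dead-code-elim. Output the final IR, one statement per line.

Answer: return 7

Derivation:
Initial IR:
  u = 6
  b = 5
  c = u
  t = 7
  v = 4
  d = 4 - 2
  return t
After constant-fold (7 stmts):
  u = 6
  b = 5
  c = u
  t = 7
  v = 4
  d = 2
  return t
After copy-propagate (7 stmts):
  u = 6
  b = 5
  c = 6
  t = 7
  v = 4
  d = 2
  return 7
After constant-fold (7 stmts):
  u = 6
  b = 5
  c = 6
  t = 7
  v = 4
  d = 2
  return 7
After dead-code-elim (1 stmts):
  return 7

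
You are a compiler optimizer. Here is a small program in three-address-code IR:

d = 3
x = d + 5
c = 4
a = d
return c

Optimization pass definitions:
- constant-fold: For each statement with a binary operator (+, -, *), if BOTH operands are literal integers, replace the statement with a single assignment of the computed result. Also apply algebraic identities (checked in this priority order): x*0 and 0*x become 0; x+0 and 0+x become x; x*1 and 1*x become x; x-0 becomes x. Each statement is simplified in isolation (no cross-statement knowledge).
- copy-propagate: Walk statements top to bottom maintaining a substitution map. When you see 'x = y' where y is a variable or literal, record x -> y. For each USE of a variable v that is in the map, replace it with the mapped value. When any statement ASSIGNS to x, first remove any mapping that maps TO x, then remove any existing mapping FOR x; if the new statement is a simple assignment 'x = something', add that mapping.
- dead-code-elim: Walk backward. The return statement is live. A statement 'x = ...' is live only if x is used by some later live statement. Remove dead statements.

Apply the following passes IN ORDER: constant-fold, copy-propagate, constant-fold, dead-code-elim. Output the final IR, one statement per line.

Answer: return 4

Derivation:
Initial IR:
  d = 3
  x = d + 5
  c = 4
  a = d
  return c
After constant-fold (5 stmts):
  d = 3
  x = d + 5
  c = 4
  a = d
  return c
After copy-propagate (5 stmts):
  d = 3
  x = 3 + 5
  c = 4
  a = 3
  return 4
After constant-fold (5 stmts):
  d = 3
  x = 8
  c = 4
  a = 3
  return 4
After dead-code-elim (1 stmts):
  return 4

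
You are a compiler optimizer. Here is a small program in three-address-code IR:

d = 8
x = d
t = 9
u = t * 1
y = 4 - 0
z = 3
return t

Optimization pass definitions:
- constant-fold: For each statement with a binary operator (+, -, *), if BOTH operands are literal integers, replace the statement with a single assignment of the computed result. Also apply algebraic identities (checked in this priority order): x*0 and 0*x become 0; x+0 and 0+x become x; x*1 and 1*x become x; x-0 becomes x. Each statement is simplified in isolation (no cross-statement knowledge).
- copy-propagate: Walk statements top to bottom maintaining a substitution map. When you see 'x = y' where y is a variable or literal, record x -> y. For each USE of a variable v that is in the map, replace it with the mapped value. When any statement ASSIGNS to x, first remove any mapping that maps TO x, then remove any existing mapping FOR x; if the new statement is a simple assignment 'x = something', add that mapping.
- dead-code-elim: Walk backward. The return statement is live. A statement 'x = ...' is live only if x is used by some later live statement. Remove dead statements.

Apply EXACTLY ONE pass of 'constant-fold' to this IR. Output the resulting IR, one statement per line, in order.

Answer: d = 8
x = d
t = 9
u = t
y = 4
z = 3
return t

Derivation:
Applying constant-fold statement-by-statement:
  [1] d = 8  (unchanged)
  [2] x = d  (unchanged)
  [3] t = 9  (unchanged)
  [4] u = t * 1  -> u = t
  [5] y = 4 - 0  -> y = 4
  [6] z = 3  (unchanged)
  [7] return t  (unchanged)
Result (7 stmts):
  d = 8
  x = d
  t = 9
  u = t
  y = 4
  z = 3
  return t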